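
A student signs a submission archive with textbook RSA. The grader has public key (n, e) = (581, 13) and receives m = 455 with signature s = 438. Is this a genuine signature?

forged

s^2 ≡ 438^2 = 191844 ≡ 114
s^4 ≡ 114^2 = 12996 ≡ 214
s^8 ≡ 214^2 = 45796 ≡ 478
13 = 8 + 4 + 1, so s^13 ≡ 478·214·438 ≡ 81 (mod 581)
The recovered value 81 does not match the digest 455.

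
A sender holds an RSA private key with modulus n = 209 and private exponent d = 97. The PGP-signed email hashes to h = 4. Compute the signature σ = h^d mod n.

h^2 ≡ 4^2 = 16
h^4 ≡ 16^2 = 256 ≡ 47
h^8 ≡ 47^2 = 2209 ≡ 119
h^16 ≡ 119^2 = 14161 ≡ 158
h^32 ≡ 158^2 = 24964 ≡ 93
h^64 ≡ 93^2 = 8649 ≡ 80
97 = 64 + 32 + 1, so h^97 ≡ 80·93·4 ≡ 82 (mod 209)

82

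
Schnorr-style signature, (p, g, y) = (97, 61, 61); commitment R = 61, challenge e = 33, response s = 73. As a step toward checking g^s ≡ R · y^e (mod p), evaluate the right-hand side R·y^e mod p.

61

61^2 = 3721 ≡ 35
61^4 ≡ 35^2 = 1225 ≡ 61
61^8 ≡ 61^2 = 3721 ≡ 35
61^16 ≡ 35^2 = 1225 ≡ 61
61^32 ≡ 61^2 = 3721 ≡ 35
33 = 32 + 1, so 61^33 ≡ 35·61 ≡ 1 (mod 97)
R · y^e ≡ 61·1 = 61 ≡ 61 (mod 97)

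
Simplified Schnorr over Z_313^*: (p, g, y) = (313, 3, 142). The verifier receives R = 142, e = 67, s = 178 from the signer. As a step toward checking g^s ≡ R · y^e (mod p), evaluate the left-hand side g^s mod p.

121

Squares mod 313: 3^1≡3, 3^2≡9, 3^4≡81, 3^8≡301, 3^16≡144, 3^32≡78, 3^64≡137, 3^128≡302
178 = 128 + 32 + 16 + 2, so 3^178 ≡ 302·78·144·9 ≡ 121 (mod 313)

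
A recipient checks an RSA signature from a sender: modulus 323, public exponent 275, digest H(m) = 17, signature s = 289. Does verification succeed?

s^2 ≡ 289^2 = 83521 ≡ 187
s^4 ≡ 187^2 = 34969 ≡ 85
s^8 ≡ 85^2 = 7225 ≡ 119
s^16 ≡ 119^2 = 14161 ≡ 272
s^32 ≡ 272^2 = 73984 ≡ 17
s^64 ≡ 17^2 = 289
s^128 ≡ 289^2 = 83521 ≡ 187
s^256 ≡ 187^2 = 34969 ≡ 85
275 = 256 + 16 + 2 + 1, so s^275 ≡ 85·272·187·289 ≡ 17 (mod 323)
17 = H(m), so the signature checks out.

passes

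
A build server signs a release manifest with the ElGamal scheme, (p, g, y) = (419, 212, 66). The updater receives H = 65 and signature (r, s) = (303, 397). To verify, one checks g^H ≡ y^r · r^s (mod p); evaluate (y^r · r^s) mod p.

183

Squares mod 419: 66^1≡66, 66^2≡166, 66^4≡321, 66^8≡386, 66^16≡251, 66^32≡151, 66^64≡175, 66^128≡38, 66^256≡187
303 = 256 + 32 + 8 + 4 + 2 + 1, so 66^303 ≡ 187·151·386·321·166·66 ≡ 192 (mod 419)
Squares mod 419: 303^1≡303, 303^2≡48, 303^4≡209, 303^8≡105, 303^16≡131, 303^32≡401, 303^64≡324, 303^128≡226, 303^256≡377
397 = 256 + 128 + 8 + 4 + 1, so 303^397 ≡ 377·226·105·209·303 ≡ 217 (mod 419)
y^r · r^s ≡ 192·217 = 41664 ≡ 183 (mod 419)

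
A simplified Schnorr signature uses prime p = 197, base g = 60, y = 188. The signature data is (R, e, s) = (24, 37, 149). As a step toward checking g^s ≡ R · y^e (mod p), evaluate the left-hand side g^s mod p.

Squares mod 197: 60^1≡60, 60^2≡54, 60^4≡158, 60^8≡142, 60^16≡70, 60^32≡172, 60^64≡34, 60^128≡171
149 = 128 + 16 + 4 + 1, so 60^149 ≡ 171·70·158·60 ≡ 54 (mod 197)

54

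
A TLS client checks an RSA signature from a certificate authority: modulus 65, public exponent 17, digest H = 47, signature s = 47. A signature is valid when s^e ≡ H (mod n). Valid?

Squares mod 65: s^1≡47, s^2≡64, s^4≡1, s^8≡1, s^16≡1
17 = 16 + 1, so s^17 ≡ 1·47 ≡ 47 (mod 65)
47 = H, so the signature checks out.

yes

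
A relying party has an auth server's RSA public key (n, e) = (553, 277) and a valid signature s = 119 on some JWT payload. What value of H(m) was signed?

Squares mod 553: s^1≡119, s^2≡336, s^4≡84, s^8≡420, s^16≡546, s^32≡49, s^64≡189, s^128≡329, s^256≡406
277 = 256 + 16 + 4 + 1, so s^277 ≡ 406·546·84·119 ≡ 84 (mod 553)

84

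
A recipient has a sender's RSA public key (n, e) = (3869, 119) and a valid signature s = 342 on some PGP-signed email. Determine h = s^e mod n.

2749

s^2 ≡ 342^2 = 116964 ≡ 894
s^4 ≡ 894^2 = 799236 ≡ 2222
s^8 ≡ 2222^2 = 4937284 ≡ 440
s^16 ≡ 440^2 = 193600 ≡ 150
s^32 ≡ 150^2 = 22500 ≡ 3155
s^64 ≡ 3155^2 = 9954025 ≡ 2957
119 = 64 + 32 + 16 + 4 + 2 + 1, so s^119 ≡ 2957·3155·150·2222·894·342 ≡ 2749 (mod 3869)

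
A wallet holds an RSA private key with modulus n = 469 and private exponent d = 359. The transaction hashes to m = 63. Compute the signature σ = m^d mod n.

m^2 ≡ 63^2 = 3969 ≡ 217
m^4 ≡ 217^2 = 47089 ≡ 189
m^8 ≡ 189^2 = 35721 ≡ 77
m^16 ≡ 77^2 = 5929 ≡ 301
m^32 ≡ 301^2 = 90601 ≡ 84
m^64 ≡ 84^2 = 7056 ≡ 21
m^128 ≡ 21^2 = 441
m^256 ≡ 441^2 = 194481 ≡ 315
359 = 256 + 64 + 32 + 4 + 2 + 1, so m^359 ≡ 315·21·84·189·217·63 ≡ 28 (mod 469)

28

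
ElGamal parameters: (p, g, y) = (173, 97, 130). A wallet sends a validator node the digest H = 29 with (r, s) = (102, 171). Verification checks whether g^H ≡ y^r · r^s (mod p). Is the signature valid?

Left side g^H mod p:
97^2 = 9409 ≡ 67
97^4 ≡ 67^2 = 4489 ≡ 164
97^8 ≡ 164^2 = 26896 ≡ 81
97^16 ≡ 81^2 = 6561 ≡ 160
29 = 16 + 8 + 4 + 1, so 97^29 ≡ 160·81·164·97 ≡ 120 (mod 173)
Right side y^r · r^s mod p:
130^2 = 16900 ≡ 119
130^4 ≡ 119^2 = 14161 ≡ 148
130^8 ≡ 148^2 = 21904 ≡ 106
130^16 ≡ 106^2 = 11236 ≡ 164
130^32 ≡ 164^2 = 26896 ≡ 81
130^64 ≡ 81^2 = 6561 ≡ 160
102 = 64 + 32 + 4 + 2, so 130^102 ≡ 160·81·148·119 ≡ 164 (mod 173)
102^2 = 10404 ≡ 24
102^4 ≡ 24^2 = 576 ≡ 57
102^8 ≡ 57^2 = 3249 ≡ 135
102^16 ≡ 135^2 = 18225 ≡ 60
102^32 ≡ 60^2 = 3600 ≡ 140
102^64 ≡ 140^2 = 19600 ≡ 51
102^128 ≡ 51^2 = 2601 ≡ 6
171 = 128 + 32 + 8 + 2 + 1, so 102^171 ≡ 6·140·135·24·102 ≡ 134 (mod 173)
164·134 = 21976 ≡ 5 (mod 173)
120 ≠ 5, so verification fails.

invalid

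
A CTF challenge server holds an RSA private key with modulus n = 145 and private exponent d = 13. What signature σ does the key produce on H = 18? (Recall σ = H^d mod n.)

8

Squares mod 145: H^1≡18, H^2≡34, H^4≡141, H^8≡16
13 = 8 + 4 + 1, so H^13 ≡ 16·141·18 ≡ 8 (mod 145)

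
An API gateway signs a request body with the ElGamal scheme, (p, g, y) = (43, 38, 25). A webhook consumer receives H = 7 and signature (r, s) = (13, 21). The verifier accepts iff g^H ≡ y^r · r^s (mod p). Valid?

no

Left side g^H mod p:
38^2 = 1444 ≡ 25
38^4 ≡ 25^2 = 625 ≡ 23
7 = 4 + 2 + 1, so 38^7 ≡ 23·25·38 ≡ 6 (mod 43)
Right side y^r · r^s mod p:
25^2 = 625 ≡ 23
25^4 ≡ 23^2 = 529 ≡ 13
25^8 ≡ 13^2 = 169 ≡ 40
13 = 8 + 4 + 1, so 25^13 ≡ 40·13·25 ≡ 14 (mod 43)
13^2 = 169 ≡ 40
13^4 ≡ 40^2 = 1600 ≡ 9
13^8 ≡ 9^2 = 81 ≡ 38
13^16 ≡ 38^2 = 1444 ≡ 25
21 = 16 + 4 + 1, so 13^21 ≡ 25·9·13 ≡ 1 (mod 43)
14·1 = 14 ≡ 14 (mod 43)
6 ≠ 14, so verification fails.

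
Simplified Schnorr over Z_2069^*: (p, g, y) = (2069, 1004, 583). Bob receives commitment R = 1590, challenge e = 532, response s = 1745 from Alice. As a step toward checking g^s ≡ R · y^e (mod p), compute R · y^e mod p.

583^2 = 339889 ≡ 573
583^4 ≡ 573^2 = 328329 ≡ 1427
583^8 ≡ 1427^2 = 2036329 ≡ 433
583^16 ≡ 433^2 = 187489 ≡ 1279
583^32 ≡ 1279^2 = 1635841 ≡ 1331
583^64 ≡ 1331^2 = 1771561 ≡ 497
583^128 ≡ 497^2 = 247009 ≡ 798
583^256 ≡ 798^2 = 636804 ≡ 1621
583^512 ≡ 1621^2 = 2627641 ≡ 11
532 = 512 + 16 + 4, so 583^532 ≡ 11·1279·1427 ≡ 956 (mod 2069)
R · y^e ≡ 1590·956 = 1520040 ≡ 1394 (mod 2069)

1394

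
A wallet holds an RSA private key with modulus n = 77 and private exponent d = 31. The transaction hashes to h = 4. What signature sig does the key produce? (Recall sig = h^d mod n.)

Squares mod 77: h^1≡4, h^2≡16, h^4≡25, h^8≡9, h^16≡4
31 = 16 + 8 + 4 + 2 + 1, so h^31 ≡ 4·9·25·16·4 ≡ 4 (mod 77)

4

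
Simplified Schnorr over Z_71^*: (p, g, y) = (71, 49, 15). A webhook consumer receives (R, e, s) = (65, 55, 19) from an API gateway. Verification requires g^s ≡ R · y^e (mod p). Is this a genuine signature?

g^s mod p:
49^2 = 2401 ≡ 58
49^4 ≡ 58^2 = 3364 ≡ 27
49^8 ≡ 27^2 = 729 ≡ 19
49^16 ≡ 19^2 = 361 ≡ 6
19 = 16 + 2 + 1, so 49^19 ≡ 6·58·49 ≡ 12 (mod 71)
R · y^e mod p:
15^2 = 225 ≡ 12
15^4 ≡ 12^2 = 144 ≡ 2
15^8 ≡ 2^2 = 4
15^16 ≡ 4^2 = 16
15^32 ≡ 16^2 = 256 ≡ 43
55 = 32 + 16 + 4 + 2 + 1, so 15^55 ≡ 43·16·2·12·15 ≡ 32 (mod 71)
65·32 = 2080 ≡ 21 (mod 71)
12 ≠ 21; the check fails.

forged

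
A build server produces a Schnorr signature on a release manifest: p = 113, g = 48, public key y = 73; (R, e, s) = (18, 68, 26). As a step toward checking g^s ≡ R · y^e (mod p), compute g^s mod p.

69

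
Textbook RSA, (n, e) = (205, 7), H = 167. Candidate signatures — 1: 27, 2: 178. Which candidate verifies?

2

Candidate 1: 27^2 = 729 ≡ 114; 27^4 ≡ 114^2 = 12996 ≡ 81; 7 = 4 + 2 + 1, so 27^7 ≡ 81·114·27 ≡ 38 (mod 205)
Candidate 2: 178^2 = 31684 ≡ 114; 178^4 ≡ 114^2 = 12996 ≡ 81; 7 = 4 + 2 + 1, so 178^7 ≡ 81·114·178 ≡ 167 (mod 205)
  → matches H = 167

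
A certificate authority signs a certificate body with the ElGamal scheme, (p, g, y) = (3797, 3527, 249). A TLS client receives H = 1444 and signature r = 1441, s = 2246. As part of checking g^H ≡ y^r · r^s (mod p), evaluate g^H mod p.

3527^2 = 12439729 ≡ 757
3527^4 ≡ 757^2 = 573049 ≡ 3499
3527^8 ≡ 3499^2 = 12243001 ≡ 1473
3527^16 ≡ 1473^2 = 2169729 ≡ 1642
3527^32 ≡ 1642^2 = 2696164 ≡ 294
3527^64 ≡ 294^2 = 86436 ≡ 2902
3527^128 ≡ 2902^2 = 8421604 ≡ 3655
3527^256 ≡ 3655^2 = 13359025 ≡ 1179
3527^512 ≡ 1179^2 = 1390041 ≡ 339
3527^1024 ≡ 339^2 = 114921 ≡ 1011
1444 = 1024 + 256 + 128 + 32 + 4, so 3527^1444 ≡ 1011·1179·3655·294·3499 ≡ 3608 (mod 3797)

3608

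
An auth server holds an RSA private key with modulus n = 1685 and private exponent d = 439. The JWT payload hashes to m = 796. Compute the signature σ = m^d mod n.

1331

Squares mod 1685: m^1≡796, m^2≡56, m^4≡1451, m^8≡836, m^16≡1306, m^32≡416, m^64≡1186, m^128≡1306, m^256≡416
439 = 256 + 128 + 32 + 16 + 4 + 2 + 1, so m^439 ≡ 416·1306·416·1306·1451·56·796 ≡ 1331 (mod 1685)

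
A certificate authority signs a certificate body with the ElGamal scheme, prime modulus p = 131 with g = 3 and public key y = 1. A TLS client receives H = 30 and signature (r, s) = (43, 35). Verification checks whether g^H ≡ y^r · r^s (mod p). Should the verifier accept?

Left side g^H mod p:
3^30 mod 131 = 113
Right side y^r · r^s mod p:
1^43 mod 131 = 1
43^35 mod 131 = 80
1·80 = 80 ≡ 80 (mod 131)
113 ≠ 80, so verification fails.

reject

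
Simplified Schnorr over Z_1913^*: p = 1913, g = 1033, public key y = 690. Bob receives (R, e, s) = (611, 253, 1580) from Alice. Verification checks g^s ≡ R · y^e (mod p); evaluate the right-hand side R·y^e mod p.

669

Squares mod 1913: 690^1≡690, 690^2≡1676, 690^4≡692, 690^8≡614, 690^16≡135, 690^32≡1008, 690^64≡261, 690^128≡1166
253 = 128 + 64 + 32 + 16 + 8 + 4 + 1, so 690^253 ≡ 1166·261·1008·135·614·692·690 ≡ 1864 (mod 1913)
R · y^e ≡ 611·1864 = 1138904 ≡ 669 (mod 1913)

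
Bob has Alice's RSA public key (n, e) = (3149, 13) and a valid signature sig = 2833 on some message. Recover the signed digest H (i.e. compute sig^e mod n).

sig^2 ≡ 2833^2 = 8025889 ≡ 2237
sig^4 ≡ 2237^2 = 5004169 ≡ 408
sig^8 ≡ 408^2 = 166464 ≡ 2716
13 = 8 + 4 + 1, so sig^13 ≡ 2716·408·2833 ≡ 352 (mod 3149)

352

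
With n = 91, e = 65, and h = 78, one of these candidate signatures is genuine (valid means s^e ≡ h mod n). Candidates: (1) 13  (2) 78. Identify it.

2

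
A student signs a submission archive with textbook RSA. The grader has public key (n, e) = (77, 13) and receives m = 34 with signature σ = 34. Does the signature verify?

verifies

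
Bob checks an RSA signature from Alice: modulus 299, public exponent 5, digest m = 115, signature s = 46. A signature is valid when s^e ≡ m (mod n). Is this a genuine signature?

genuine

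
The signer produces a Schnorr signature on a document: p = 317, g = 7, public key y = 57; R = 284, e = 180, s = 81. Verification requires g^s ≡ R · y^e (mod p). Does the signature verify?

does not verify

g^s mod p:
Squares mod 317: 7^1≡7, 7^2≡49, 7^4≡182, 7^8≡156, 7^16≡244, 7^32≡257, 7^64≡113
81 = 64 + 16 + 1, so 7^81 ≡ 113·244·7 ≡ 268 (mod 317)
R · y^e mod p:
Squares mod 317: 57^1≡57, 57^2≡79, 57^4≡218, 57^8≡291, 57^16≡42, 57^32≡179, 57^64≡24, 57^128≡259
180 = 128 + 32 + 16 + 4, so 57^180 ≡ 259·179·42·218 ≡ 247 (mod 317)
284·247 = 70148 ≡ 91 (mod 317)
268 ≠ 91; the check fails.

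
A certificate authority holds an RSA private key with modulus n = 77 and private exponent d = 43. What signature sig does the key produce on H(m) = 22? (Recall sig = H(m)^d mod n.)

22

(H(m))^2 ≡ 22^2 = 484 ≡ 22
(H(m))^4 ≡ 22^2 = 484 ≡ 22
(H(m))^8 ≡ 22^2 = 484 ≡ 22
(H(m))^16 ≡ 22^2 = 484 ≡ 22
(H(m))^32 ≡ 22^2 = 484 ≡ 22
43 = 32 + 8 + 2 + 1, so (H(m))^43 ≡ 22·22·22·22 ≡ 22 (mod 77)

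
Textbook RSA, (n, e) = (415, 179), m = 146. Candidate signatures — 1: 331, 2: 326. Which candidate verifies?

2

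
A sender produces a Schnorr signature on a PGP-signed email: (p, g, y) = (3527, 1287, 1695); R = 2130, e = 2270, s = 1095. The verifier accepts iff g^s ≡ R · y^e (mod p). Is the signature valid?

g^s mod p:
1287^2 = 1656369 ≡ 2206
1287^4 ≡ 2206^2 = 4866436 ≡ 2703
1287^8 ≡ 2703^2 = 7306209 ≡ 1792
1287^16 ≡ 1792^2 = 3211264 ≡ 1694
1287^32 ≡ 1694^2 = 2869636 ≡ 2185
1287^64 ≡ 2185^2 = 4774225 ≡ 2194
1287^128 ≡ 2194^2 = 4813636 ≡ 2808
1287^256 ≡ 2808^2 = 7884864 ≡ 2019
1287^512 ≡ 2019^2 = 4076361 ≡ 2676
1287^1024 ≡ 2676^2 = 7160976 ≡ 1166
1095 = 1024 + 64 + 4 + 2 + 1, so 1287^1095 ≡ 1166·2194·2703·2206·1287 ≡ 1213 (mod 3527)
R · y^e mod p:
1695^2 = 2873025 ≡ 2047
1695^4 ≡ 2047^2 = 4190209 ≡ 133
1695^8 ≡ 133^2 = 17689 ≡ 54
1695^16 ≡ 54^2 = 2916
1695^32 ≡ 2916^2 = 8503056 ≡ 2986
1695^64 ≡ 2986^2 = 8916196 ≡ 3467
1695^128 ≡ 3467^2 = 12020089 ≡ 73
1695^256 ≡ 73^2 = 5329 ≡ 1802
1695^512 ≡ 1802^2 = 3247204 ≡ 2364
1695^1024 ≡ 2364^2 = 5588496 ≡ 1728
1695^2048 ≡ 1728^2 = 2985984 ≡ 2142
2270 = 2048 + 128 + 64 + 16 + 8 + 4 + 2, so 1695^2270 ≡ 2142·73·3467·2916·54·133·2047 ≡ 1617 (mod 3527)
2130·1617 = 3444210 ≡ 1858 (mod 3527)
1213 ≠ 1858; the check fails.

invalid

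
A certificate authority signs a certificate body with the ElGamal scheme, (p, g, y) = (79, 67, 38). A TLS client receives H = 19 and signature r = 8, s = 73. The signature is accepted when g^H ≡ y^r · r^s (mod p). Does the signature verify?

Left side g^H mod p:
Squares mod 79: 67^1≡67, 67^2≡65, 67^4≡38, 67^8≡22, 67^16≡10
19 = 16 + 2 + 1, so 67^19 ≡ 10·65·67 ≡ 21 (mod 79)
Right side y^r · r^s mod p:
Squares mod 79: 38^1≡38, 38^2≡22, 38^4≡10, 38^8≡21
38^8 ≡ 21 (mod 79)
Squares mod 79: 8^1≡8, 8^2≡64, 8^4≡67, 8^8≡65, 8^16≡38, 8^32≡22, 8^64≡10
73 = 64 + 8 + 1, so 8^73 ≡ 10·65·8 ≡ 65 (mod 79)
21·65 = 1365 ≡ 22 (mod 79)
21 ≠ 22, so verification fails.

does not verify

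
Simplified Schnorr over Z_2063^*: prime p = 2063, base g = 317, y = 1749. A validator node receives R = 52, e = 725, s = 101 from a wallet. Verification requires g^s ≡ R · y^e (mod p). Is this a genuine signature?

g^s mod p:
317^2 = 100489 ≡ 1465
317^4 ≡ 1465^2 = 2146225 ≡ 705
317^8 ≡ 705^2 = 497025 ≡ 1905
317^16 ≡ 1905^2 = 3629025 ≡ 208
317^32 ≡ 208^2 = 43264 ≡ 2004
317^64 ≡ 2004^2 = 4016016 ≡ 1418
101 = 64 + 32 + 4 + 1, so 317^101 ≡ 1418·2004·705·317 ≡ 49 (mod 2063)
R · y^e mod p:
1749^2 = 3059001 ≡ 1635
1749^4 ≡ 1635^2 = 2673225 ≡ 1640
1749^8 ≡ 1640^2 = 2689600 ≡ 1511
1749^16 ≡ 1511^2 = 2283121 ≡ 1443
1749^32 ≡ 1443^2 = 2082249 ≡ 682
1749^64 ≡ 682^2 = 465124 ≡ 949
1749^128 ≡ 949^2 = 900601 ≡ 1133
1749^256 ≡ 1133^2 = 1283689 ≡ 503
1749^512 ≡ 503^2 = 253009 ≡ 1323
725 = 512 + 128 + 64 + 16 + 4 + 1, so 1749^725 ≡ 1323·1133·949·1443·1640·1749 ≡ 358 (mod 2063)
52·358 = 18616 ≡ 49 (mod 2063)
49 ≡ 49 (mod 2063); signature holds.

genuine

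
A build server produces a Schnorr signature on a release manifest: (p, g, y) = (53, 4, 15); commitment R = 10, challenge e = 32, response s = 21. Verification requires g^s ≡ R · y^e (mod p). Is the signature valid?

invalid

g^s mod p:
4^2 = 16
4^4 ≡ 16^2 = 256 ≡ 44
4^8 ≡ 44^2 = 1936 ≡ 28
4^16 ≡ 28^2 = 784 ≡ 42
21 = 16 + 4 + 1, so 4^21 ≡ 42·44·4 ≡ 25 (mod 53)
R · y^e mod p:
15^2 = 225 ≡ 13
15^4 ≡ 13^2 = 169 ≡ 10
15^8 ≡ 10^2 = 100 ≡ 47
15^16 ≡ 47^2 = 2209 ≡ 36
15^32 ≡ 36^2 = 1296 ≡ 24
10·24 = 240 ≡ 28 (mod 53)
25 ≠ 28; the check fails.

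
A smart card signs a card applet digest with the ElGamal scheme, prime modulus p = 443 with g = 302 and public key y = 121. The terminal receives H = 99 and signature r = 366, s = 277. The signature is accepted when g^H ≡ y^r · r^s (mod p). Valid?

Left side g^H mod p:
302^2 = 91204 ≡ 389
302^4 ≡ 389^2 = 151321 ≡ 258
302^8 ≡ 258^2 = 66564 ≡ 114
302^16 ≡ 114^2 = 12996 ≡ 149
302^32 ≡ 149^2 = 22201 ≡ 51
302^64 ≡ 51^2 = 2601 ≡ 386
99 = 64 + 32 + 2 + 1, so 302^99 ≡ 386·51·389·302 ≡ 154 (mod 443)
Right side y^r · r^s mod p:
121^2 = 14641 ≡ 22
121^4 ≡ 22^2 = 484 ≡ 41
121^8 ≡ 41^2 = 1681 ≡ 352
121^16 ≡ 352^2 = 123904 ≡ 307
121^32 ≡ 307^2 = 94249 ≡ 333
121^64 ≡ 333^2 = 110889 ≡ 139
121^128 ≡ 139^2 = 19321 ≡ 272
121^256 ≡ 272^2 = 73984 ≡ 3
366 = 256 + 64 + 32 + 8 + 4 + 2, so 121^366 ≡ 3·139·333·352·41·22 ≡ 40 (mod 443)
366^2 = 133956 ≡ 170
366^4 ≡ 170^2 = 28900 ≡ 105
366^8 ≡ 105^2 = 11025 ≡ 393
366^16 ≡ 393^2 = 154449 ≡ 285
366^32 ≡ 285^2 = 81225 ≡ 156
366^64 ≡ 156^2 = 24336 ≡ 414
366^128 ≡ 414^2 = 171396 ≡ 398
366^256 ≡ 398^2 = 158404 ≡ 253
277 = 256 + 16 + 4 + 1, so 366^277 ≡ 253·285·105·366 ≡ 26 (mod 443)
40·26 = 1040 ≡ 154 (mod 443)
154 ≡ 154 (mod 443), so the signature is genuine.

yes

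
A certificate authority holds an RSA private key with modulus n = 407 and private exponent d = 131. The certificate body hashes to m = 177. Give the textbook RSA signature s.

23

m^2 ≡ 177^2 = 31329 ≡ 397
m^4 ≡ 397^2 = 157609 ≡ 100
m^8 ≡ 100^2 = 10000 ≡ 232
m^16 ≡ 232^2 = 53824 ≡ 100
m^32 ≡ 100^2 = 10000 ≡ 232
m^64 ≡ 232^2 = 53824 ≡ 100
m^128 ≡ 100^2 = 10000 ≡ 232
131 = 128 + 2 + 1, so m^131 ≡ 232·397·177 ≡ 23 (mod 407)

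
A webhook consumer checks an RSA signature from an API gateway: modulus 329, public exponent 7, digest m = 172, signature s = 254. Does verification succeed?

Squares mod 329: s^1≡254, s^2≡32, s^4≡37
7 = 4 + 2 + 1, so s^7 ≡ 37·32·254 ≡ 30 (mod 329)
The recovered value 30 does not match the digest 172.

fails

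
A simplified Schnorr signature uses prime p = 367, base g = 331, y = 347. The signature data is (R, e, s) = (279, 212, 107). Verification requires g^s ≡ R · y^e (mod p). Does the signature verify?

g^s mod p:
331^2 = 109561 ≡ 195
331^4 ≡ 195^2 = 38025 ≡ 224
331^8 ≡ 224^2 = 50176 ≡ 264
331^16 ≡ 264^2 = 69696 ≡ 333
331^32 ≡ 333^2 = 110889 ≡ 55
331^64 ≡ 55^2 = 3025 ≡ 89
107 = 64 + 32 + 8 + 2 + 1, so 331^107 ≡ 89·55·264·195·331 ≡ 239 (mod 367)
R · y^e mod p:
347^2 = 120409 ≡ 33
347^4 ≡ 33^2 = 1089 ≡ 355
347^8 ≡ 355^2 = 126025 ≡ 144
347^16 ≡ 144^2 = 20736 ≡ 184
347^32 ≡ 184^2 = 33856 ≡ 92
347^64 ≡ 92^2 = 8464 ≡ 23
347^128 ≡ 23^2 = 529 ≡ 162
212 = 128 + 64 + 16 + 4, so 347^212 ≡ 162·23·184·355 ≡ 31 (mod 367)
279·31 = 8649 ≡ 208 (mod 367)
239 ≠ 208; the check fails.

does not verify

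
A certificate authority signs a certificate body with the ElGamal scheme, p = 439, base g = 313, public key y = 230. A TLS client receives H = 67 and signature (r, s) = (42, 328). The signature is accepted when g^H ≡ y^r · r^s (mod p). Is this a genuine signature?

forged

Left side g^H mod p:
313^2 = 97969 ≡ 72
313^4 ≡ 72^2 = 5184 ≡ 355
313^8 ≡ 355^2 = 126025 ≡ 32
313^16 ≡ 32^2 = 1024 ≡ 146
313^32 ≡ 146^2 = 21316 ≡ 244
313^64 ≡ 244^2 = 59536 ≡ 271
67 = 64 + 2 + 1, so 313^67 ≡ 271·72·313 ≡ 327 (mod 439)
Right side y^r · r^s mod p:
230^2 = 52900 ≡ 220
230^4 ≡ 220^2 = 48400 ≡ 110
230^8 ≡ 110^2 = 12100 ≡ 247
230^16 ≡ 247^2 = 61009 ≡ 427
230^32 ≡ 427^2 = 182329 ≡ 144
42 = 32 + 8 + 2, so 230^42 ≡ 144·247·220 ≡ 224 (mod 439)
42^2 = 1764 ≡ 8
42^4 ≡ 8^2 = 64
42^8 ≡ 64^2 = 4096 ≡ 145
42^16 ≡ 145^2 = 21025 ≡ 392
42^32 ≡ 392^2 = 153664 ≡ 14
42^64 ≡ 14^2 = 196
42^128 ≡ 196^2 = 38416 ≡ 223
42^256 ≡ 223^2 = 49729 ≡ 122
328 = 256 + 64 + 8, so 42^328 ≡ 122·196·145 ≡ 18 (mod 439)
224·18 = 4032 ≡ 81 (mod 439)
327 ≠ 81, so verification fails.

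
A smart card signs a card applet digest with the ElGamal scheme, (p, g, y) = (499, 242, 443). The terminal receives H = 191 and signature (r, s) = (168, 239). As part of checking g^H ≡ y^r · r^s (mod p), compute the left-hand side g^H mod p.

98

242^2 = 58564 ≡ 181
242^4 ≡ 181^2 = 32761 ≡ 326
242^8 ≡ 326^2 = 106276 ≡ 488
242^16 ≡ 488^2 = 238144 ≡ 121
242^32 ≡ 121^2 = 14641 ≡ 170
242^64 ≡ 170^2 = 28900 ≡ 457
242^128 ≡ 457^2 = 208849 ≡ 267
191 = 128 + 32 + 16 + 8 + 4 + 2 + 1, so 242^191 ≡ 267·170·121·488·326·181·242 ≡ 98 (mod 499)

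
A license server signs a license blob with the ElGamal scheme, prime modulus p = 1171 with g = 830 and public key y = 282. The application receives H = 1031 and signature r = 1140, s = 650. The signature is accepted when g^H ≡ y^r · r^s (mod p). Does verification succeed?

Left side g^H mod p:
830^2 = 688900 ≡ 352
830^4 ≡ 352^2 = 123904 ≡ 949
830^8 ≡ 949^2 = 900601 ≡ 102
830^16 ≡ 102^2 = 10404 ≡ 1036
830^32 ≡ 1036^2 = 1073296 ≡ 660
830^64 ≡ 660^2 = 435600 ≡ 1159
830^128 ≡ 1159^2 = 1343281 ≡ 144
830^256 ≡ 144^2 = 20736 ≡ 829
830^512 ≡ 829^2 = 687241 ≡ 1035
830^1024 ≡ 1035^2 = 1071225 ≡ 931
1031 = 1024 + 4 + 2 + 1, so 830^1031 ≡ 931·949·352·830 ≡ 295 (mod 1171)
Right side y^r · r^s mod p:
282^2 = 79524 ≡ 1067
282^4 ≡ 1067^2 = 1138489 ≡ 277
282^8 ≡ 277^2 = 76729 ≡ 614
282^16 ≡ 614^2 = 376996 ≡ 1105
282^32 ≡ 1105^2 = 1221025 ≡ 843
282^64 ≡ 843^2 = 710649 ≡ 1023
282^128 ≡ 1023^2 = 1046529 ≡ 826
282^256 ≡ 826^2 = 682276 ≡ 754
282^512 ≡ 754^2 = 568516 ≡ 581
282^1024 ≡ 581^2 = 337561 ≡ 313
1140 = 1024 + 64 + 32 + 16 + 4, so 282^1140 ≡ 313·1023·843·1105·277 ≡ 86 (mod 1171)
1140^2 = 1299600 ≡ 961
1140^4 ≡ 961^2 = 923521 ≡ 773
1140^8 ≡ 773^2 = 597529 ≡ 319
1140^16 ≡ 319^2 = 101761 ≡ 1055
1140^32 ≡ 1055^2 = 1113025 ≡ 575
1140^64 ≡ 575^2 = 330625 ≡ 403
1140^128 ≡ 403^2 = 162409 ≡ 811
1140^256 ≡ 811^2 = 657721 ≡ 790
1140^512 ≡ 790^2 = 624100 ≡ 1128
650 = 512 + 128 + 8 + 2, so 1140^650 ≡ 1128·811·319·961 ≡ 783 (mod 1171)
86·783 = 67338 ≡ 591 (mod 1171)
295 ≠ 591, so verification fails.

fails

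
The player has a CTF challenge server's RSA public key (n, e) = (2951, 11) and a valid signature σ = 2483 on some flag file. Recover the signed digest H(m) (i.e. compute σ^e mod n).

σ^11 mod 2951 = 2613

2613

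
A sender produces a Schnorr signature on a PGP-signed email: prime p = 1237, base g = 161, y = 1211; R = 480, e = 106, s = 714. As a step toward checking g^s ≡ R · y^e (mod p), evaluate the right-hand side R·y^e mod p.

58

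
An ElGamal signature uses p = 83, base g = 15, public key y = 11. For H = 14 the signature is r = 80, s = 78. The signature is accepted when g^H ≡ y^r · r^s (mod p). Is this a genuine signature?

genuine

Left side g^H mod p:
15^2 = 225 ≡ 59
15^4 ≡ 59^2 = 3481 ≡ 78
15^8 ≡ 78^2 = 6084 ≡ 25
14 = 8 + 4 + 2, so 15^14 ≡ 25·78·59 ≡ 12 (mod 83)
Right side y^r · r^s mod p:
11^2 = 121 ≡ 38
11^4 ≡ 38^2 = 1444 ≡ 33
11^8 ≡ 33^2 = 1089 ≡ 10
11^16 ≡ 10^2 = 100 ≡ 17
11^32 ≡ 17^2 = 289 ≡ 40
11^64 ≡ 40^2 = 1600 ≡ 23
80 = 64 + 16, so 11^80 ≡ 23·17 ≡ 59 (mod 83)
80^2 = 6400 ≡ 9
80^4 ≡ 9^2 = 81
80^8 ≡ 81^2 = 6561 ≡ 4
80^16 ≡ 4^2 = 16
80^32 ≡ 16^2 = 256 ≡ 7
80^64 ≡ 7^2 = 49
78 = 64 + 8 + 4 + 2, so 80^78 ≡ 49·4·81·9 ≡ 41 (mod 83)
59·41 = 2419 ≡ 12 (mod 83)
12 ≡ 12 (mod 83), so the signature is genuine.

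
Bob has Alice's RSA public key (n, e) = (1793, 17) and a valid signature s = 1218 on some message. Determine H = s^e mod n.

321

s^2 ≡ 1218^2 = 1483524 ≡ 713
s^4 ≡ 713^2 = 508369 ≡ 950
s^8 ≡ 950^2 = 902500 ≡ 621
s^16 ≡ 621^2 = 385641 ≡ 146
17 = 16 + 1, so s^17 ≡ 146·1218 ≡ 321 (mod 1793)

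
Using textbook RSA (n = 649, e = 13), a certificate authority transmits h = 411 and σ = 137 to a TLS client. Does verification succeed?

passes

σ^2 ≡ 137^2 = 18769 ≡ 597
σ^4 ≡ 597^2 = 356409 ≡ 108
σ^8 ≡ 108^2 = 11664 ≡ 631
13 = 8 + 4 + 1, so σ^13 ≡ 631·108·137 ≡ 411 (mod 649)
σ^13 mod 649 = 411 matches h.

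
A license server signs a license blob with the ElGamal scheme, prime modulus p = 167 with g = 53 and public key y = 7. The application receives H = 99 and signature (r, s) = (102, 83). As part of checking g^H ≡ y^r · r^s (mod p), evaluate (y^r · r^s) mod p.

5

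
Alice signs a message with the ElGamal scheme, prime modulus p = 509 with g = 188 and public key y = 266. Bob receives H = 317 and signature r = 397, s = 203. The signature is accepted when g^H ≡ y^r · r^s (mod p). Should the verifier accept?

Left side g^H mod p:
188^2 = 35344 ≡ 223
188^4 ≡ 223^2 = 49729 ≡ 356
188^8 ≡ 356^2 = 126736 ≡ 504
188^16 ≡ 504^2 = 254016 ≡ 25
188^32 ≡ 25^2 = 625 ≡ 116
188^64 ≡ 116^2 = 13456 ≡ 222
188^128 ≡ 222^2 = 49284 ≡ 420
188^256 ≡ 420^2 = 176400 ≡ 286
317 = 256 + 32 + 16 + 8 + 4 + 1, so 188^317 ≡ 286·116·25·504·356·188 ≡ 210 (mod 509)
Right side y^r · r^s mod p:
266^2 = 70756 ≡ 5
266^4 ≡ 5^2 = 25
266^8 ≡ 25^2 = 625 ≡ 116
266^16 ≡ 116^2 = 13456 ≡ 222
266^32 ≡ 222^2 = 49284 ≡ 420
266^64 ≡ 420^2 = 176400 ≡ 286
266^128 ≡ 286^2 = 81796 ≡ 356
266^256 ≡ 356^2 = 126736 ≡ 504
397 = 256 + 128 + 8 + 4 + 1, so 266^397 ≡ 504·356·116·25·266 ≡ 143 (mod 509)
397^2 = 157609 ≡ 328
397^4 ≡ 328^2 = 107584 ≡ 185
397^8 ≡ 185^2 = 34225 ≡ 122
397^16 ≡ 122^2 = 14884 ≡ 123
397^32 ≡ 123^2 = 15129 ≡ 368
397^64 ≡ 368^2 = 135424 ≡ 30
397^128 ≡ 30^2 = 900 ≡ 391
203 = 128 + 64 + 8 + 2 + 1, so 397^203 ≡ 391·30·122·328·397 ≡ 446 (mod 509)
143·446 = 63778 ≡ 153 (mod 509)
210 ≠ 153, so verification fails.

reject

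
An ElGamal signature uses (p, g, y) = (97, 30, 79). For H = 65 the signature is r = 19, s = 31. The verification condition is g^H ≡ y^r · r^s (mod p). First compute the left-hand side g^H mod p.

30

Squares mod 97: 30^1≡30, 30^2≡27, 30^4≡50, 30^8≡75, 30^16≡96, 30^32≡1, 30^64≡1
65 = 64 + 1, so 30^65 ≡ 1·30 ≡ 30 (mod 97)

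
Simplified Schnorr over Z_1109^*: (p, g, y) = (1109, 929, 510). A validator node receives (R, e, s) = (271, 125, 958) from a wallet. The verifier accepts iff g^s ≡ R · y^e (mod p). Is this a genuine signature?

genuine

g^s mod p:
Squares mod 1109: 929^1≡929, 929^2≡239, 929^4≡562, 929^8≡888, 929^16≡45, 929^32≡916, 929^64≡652, 929^128≡357, 929^256≡1023, 929^512≡742
958 = 512 + 256 + 128 + 32 + 16 + 8 + 4 + 2, so 929^958 ≡ 742·1023·357·916·45·888·562·239 ≡ 571 (mod 1109)
R · y^e mod p:
Squares mod 1109: 510^1≡510, 510^2≡594, 510^4≡174, 510^8≡333, 510^16≡1098, 510^32≡121, 510^64≡224
125 = 64 + 32 + 16 + 8 + 4 + 1, so 510^125 ≡ 224·121·1098·333·174·510 ≡ 1062 (mod 1109)
271·1062 = 287802 ≡ 571 (mod 1109)
571 ≡ 571 (mod 1109); signature holds.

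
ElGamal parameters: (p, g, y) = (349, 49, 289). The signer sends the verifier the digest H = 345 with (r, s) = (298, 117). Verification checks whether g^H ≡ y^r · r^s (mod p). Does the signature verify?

verifies

Left side g^H mod p:
Squares mod 349: 49^1≡49, 49^2≡307, 49^4≡19, 49^8≡12, 49^16≡144, 49^32≡145, 49^64≡85, 49^128≡245, 49^256≡346
345 = 256 + 64 + 16 + 8 + 1, so 49^345 ≡ 346·85·144·12·49 ≡ 223 (mod 349)
Right side y^r · r^s mod p:
Squares mod 349: 289^1≡289, 289^2≡110, 289^4≡234, 289^8≡312, 289^16≡322, 289^32≡31, 289^64≡263, 289^128≡67, 289^256≡301
298 = 256 + 32 + 8 + 2, so 289^298 ≡ 301·31·312·110 ≡ 312 (mod 349)
Squares mod 349: 298^1≡298, 298^2≡158, 298^4≡185, 298^8≡23, 298^16≡180, 298^32≡292, 298^64≡108
117 = 64 + 32 + 16 + 4 + 1, so 298^117 ≡ 108·292·180·185·298 ≡ 60 (mod 349)
312·60 = 18720 ≡ 223 (mod 349)
223 ≡ 223 (mod 349), so the signature is genuine.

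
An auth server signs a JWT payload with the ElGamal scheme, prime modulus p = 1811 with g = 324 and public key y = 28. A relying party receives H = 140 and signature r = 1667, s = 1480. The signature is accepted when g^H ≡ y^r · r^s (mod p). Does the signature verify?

Left side g^H mod p:
Squares mod 1811: 324^1≡324, 324^2≡1749, 324^4≡222, 324^8≡387, 324^16≡1267, 324^32≡743, 324^64≡1505, 324^128≡1275
140 = 128 + 8 + 4, so 324^140 ≡ 1275·387·222 ≡ 204 (mod 1811)
Right side y^r · r^s mod p:
Squares mod 1811: 28^1≡28, 28^2≡784, 28^4≡727, 28^8≡1528, 28^16≡405, 28^32≡1035, 28^64≡924, 28^128≡795, 28^256≡1797, 28^512≡196, 28^1024≡385
1667 = 1024 + 512 + 128 + 2 + 1, so 28^1667 ≡ 385·196·795·784·28 ≡ 1740 (mod 1811)
Squares mod 1811: 1667^1≡1667, 1667^2≡815, 1667^4≡1399, 1667^8≡1321, 1667^16≡1048, 1667^32≡838, 1667^64≡1387, 1667^128≡487, 1667^256≡1739, 1667^512≡1562, 1667^1024≡427
1480 = 1024 + 256 + 128 + 64 + 8, so 1667^1480 ≡ 427·1739·487·1387·1321 ≡ 1035 (mod 1811)
1740·1035 = 1800900 ≡ 766 (mod 1811)
204 ≠ 766, so verification fails.

does not verify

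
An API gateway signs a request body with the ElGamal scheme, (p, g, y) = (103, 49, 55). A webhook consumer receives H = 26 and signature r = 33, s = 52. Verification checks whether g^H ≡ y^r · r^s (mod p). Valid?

yes

Left side g^H mod p:
49^2 = 2401 ≡ 32
49^4 ≡ 32^2 = 1024 ≡ 97
49^8 ≡ 97^2 = 9409 ≡ 36
49^16 ≡ 36^2 = 1296 ≡ 60
26 = 16 + 8 + 2, so 49^26 ≡ 60·36·32 ≡ 7 (mod 103)
Right side y^r · r^s mod p:
55^2 = 3025 ≡ 38
55^4 ≡ 38^2 = 1444 ≡ 2
55^8 ≡ 2^2 = 4
55^16 ≡ 4^2 = 16
55^32 ≡ 16^2 = 256 ≡ 50
33 = 32 + 1, so 55^33 ≡ 50·55 ≡ 72 (mod 103)
33^2 = 1089 ≡ 59
33^4 ≡ 59^2 = 3481 ≡ 82
33^8 ≡ 82^2 = 6724 ≡ 29
33^16 ≡ 29^2 = 841 ≡ 17
33^32 ≡ 17^2 = 289 ≡ 83
52 = 32 + 16 + 4, so 33^52 ≡ 83·17·82 ≡ 33 (mod 103)
72·33 = 2376 ≡ 7 (mod 103)
7 ≡ 7 (mod 103), so the signature is genuine.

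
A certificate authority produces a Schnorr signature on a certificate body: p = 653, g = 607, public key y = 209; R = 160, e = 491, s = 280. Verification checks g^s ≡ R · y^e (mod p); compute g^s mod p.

99

607^2 = 368449 ≡ 157
607^4 ≡ 157^2 = 24649 ≡ 488
607^8 ≡ 488^2 = 238144 ≡ 452
607^16 ≡ 452^2 = 204304 ≡ 568
607^32 ≡ 568^2 = 322624 ≡ 42
607^64 ≡ 42^2 = 1764 ≡ 458
607^128 ≡ 458^2 = 209764 ≡ 151
607^256 ≡ 151^2 = 22801 ≡ 599
280 = 256 + 16 + 8, so 607^280 ≡ 599·568·452 ≡ 99 (mod 653)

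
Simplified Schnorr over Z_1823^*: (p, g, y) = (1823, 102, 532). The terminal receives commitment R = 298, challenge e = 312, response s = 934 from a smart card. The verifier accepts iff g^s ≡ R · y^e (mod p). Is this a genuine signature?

g^s mod p:
102^934 mod 1823 = 719
R · y^e mod p:
532^312 mod 1823 = 33
298·33 = 9834 ≡ 719 (mod 1823)
719 ≡ 719 (mod 1823); signature holds.

genuine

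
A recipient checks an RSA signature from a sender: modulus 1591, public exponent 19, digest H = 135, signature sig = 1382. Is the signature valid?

sig^2 ≡ 1382^2 = 1909924 ≡ 724
sig^4 ≡ 724^2 = 524176 ≡ 737
sig^8 ≡ 737^2 = 543169 ≡ 638
sig^16 ≡ 638^2 = 407044 ≡ 1339
19 = 16 + 2 + 1, so sig^19 ≡ 1339·724·1382 ≡ 135 (mod 1591)
sig^19 mod 1591 = 135 matches H.

valid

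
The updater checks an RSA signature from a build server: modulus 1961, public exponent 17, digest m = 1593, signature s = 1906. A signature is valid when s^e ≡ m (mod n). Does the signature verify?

does not verify

s^2 ≡ 1906^2 = 3632836 ≡ 1064
s^4 ≡ 1064^2 = 1132096 ≡ 599
s^8 ≡ 599^2 = 358801 ≡ 1899
s^16 ≡ 1899^2 = 3606201 ≡ 1883
17 = 16 + 1, so s^17 ≡ 1883·1906 ≡ 368 (mod 1961)
368 ≠ 1593, so verification fails.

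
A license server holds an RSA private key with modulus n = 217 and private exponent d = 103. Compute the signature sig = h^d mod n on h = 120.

29

h^103 mod 217 = 29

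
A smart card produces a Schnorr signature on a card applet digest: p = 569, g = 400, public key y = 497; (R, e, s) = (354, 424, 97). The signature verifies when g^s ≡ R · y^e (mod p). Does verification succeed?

passes

g^s mod p:
Squares mod 569: 400^1≡400, 400^2≡111, 400^4≡372, 400^8≡117, 400^16≡33, 400^32≡520, 400^64≡125
97 = 64 + 32 + 1, so 400^97 ≡ 125·520·400 ≡ 114 (mod 569)
R · y^e mod p:
Squares mod 569: 497^1≡497, 497^2≡63, 497^4≡555, 497^8≡196, 497^16≡293, 497^32≡499, 497^64≡348, 497^128≡476, 497^256≡114
424 = 256 + 128 + 32 + 8, so 497^424 ≡ 114·476·499·196 ≡ 280 (mod 569)
354·280 = 99120 ≡ 114 (mod 569)
114 ≡ 114 (mod 569); signature holds.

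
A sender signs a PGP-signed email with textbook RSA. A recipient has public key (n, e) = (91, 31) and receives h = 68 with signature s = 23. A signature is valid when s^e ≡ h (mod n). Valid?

no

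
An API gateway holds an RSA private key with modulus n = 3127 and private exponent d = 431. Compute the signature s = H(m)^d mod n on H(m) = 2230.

673

(H(m))^2 ≡ 2230^2 = 4972900 ≡ 970
(H(m))^4 ≡ 970^2 = 940900 ≡ 2800
(H(m))^8 ≡ 2800^2 = 7840000 ≡ 611
(H(m))^16 ≡ 611^2 = 373321 ≡ 1208
(H(m))^32 ≡ 1208^2 = 1459264 ≡ 2082
(H(m))^64 ≡ 2082^2 = 4334724 ≡ 702
(H(m))^128 ≡ 702^2 = 492804 ≡ 1865
(H(m))^256 ≡ 1865^2 = 3478225 ≡ 1001
431 = 256 + 128 + 32 + 8 + 4 + 2 + 1, so (H(m))^431 ≡ 1001·1865·2082·611·2800·970·2230 ≡ 673 (mod 3127)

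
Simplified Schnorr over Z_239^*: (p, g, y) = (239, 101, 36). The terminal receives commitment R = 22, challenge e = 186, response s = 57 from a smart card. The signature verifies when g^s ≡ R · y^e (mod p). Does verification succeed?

passes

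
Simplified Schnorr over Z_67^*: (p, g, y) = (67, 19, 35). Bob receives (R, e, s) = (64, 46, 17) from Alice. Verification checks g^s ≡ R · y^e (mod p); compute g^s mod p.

19^17 mod 67 = 35

35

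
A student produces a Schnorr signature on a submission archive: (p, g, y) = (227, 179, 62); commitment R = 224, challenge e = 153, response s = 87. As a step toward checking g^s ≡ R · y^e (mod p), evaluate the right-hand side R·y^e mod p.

62^153 mod 227 = 116
R · y^e ≡ 224·116 = 25984 ≡ 106 (mod 227)

106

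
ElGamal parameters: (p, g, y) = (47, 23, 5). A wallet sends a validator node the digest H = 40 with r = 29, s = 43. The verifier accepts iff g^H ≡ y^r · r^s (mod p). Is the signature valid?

Left side g^H mod p:
Squares mod 47: 23^1≡23, 23^2≡12, 23^4≡3, 23^8≡9, 23^16≡34, 23^32≡28
40 = 32 + 8, so 23^40 ≡ 28·9 ≡ 17 (mod 47)
Right side y^r · r^s mod p:
Squares mod 47: 5^1≡5, 5^2≡25, 5^4≡14, 5^8≡8, 5^16≡17
29 = 16 + 8 + 4 + 1, so 5^29 ≡ 17·8·14·5 ≡ 26 (mod 47)
Squares mod 47: 29^1≡29, 29^2≡42, 29^4≡25, 29^8≡14, 29^16≡8, 29^32≡17
43 = 32 + 8 + 2 + 1, so 29^43 ≡ 17·14·42·29 ≡ 35 (mod 47)
26·35 = 910 ≡ 17 (mod 47)
17 ≡ 17 (mod 47), so the signature is genuine.

valid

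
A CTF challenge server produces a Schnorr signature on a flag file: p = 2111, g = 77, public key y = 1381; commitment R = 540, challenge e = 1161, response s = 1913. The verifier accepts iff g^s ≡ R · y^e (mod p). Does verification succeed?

g^s mod p:
Squares mod 2111: 77^1≡77, 77^2≡1707, 77^4≡669, 77^8≡29, 77^16≡841, 77^32≡96, 77^64≡772, 77^128≡682, 77^256≡704, 77^512≡1642, 77^1024≡417
1913 = 1024 + 512 + 256 + 64 + 32 + 16 + 8 + 1, so 77^1913 ≡ 417·1642·704·772·96·841·29·77 ≡ 1972 (mod 2111)
R · y^e mod p:
Squares mod 2111: 1381^1≡1381, 1381^2≡928, 1381^4≡2007, 1381^8≡261, 1381^16≡569, 1381^32≡778, 1381^64≡1538, 1381^128≡1124, 1381^256≡998, 1381^512≡1723, 1381^1024≡663
1161 = 1024 + 128 + 8 + 1, so 1381^1161 ≡ 663·1124·261·1381 ≡ 1228 (mod 2111)
540·1228 = 663120 ≡ 266 (mod 2111)
1972 ≠ 266; the check fails.

fails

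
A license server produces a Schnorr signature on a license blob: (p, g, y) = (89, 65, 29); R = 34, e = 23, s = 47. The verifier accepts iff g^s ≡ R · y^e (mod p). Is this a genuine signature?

genuine

g^s mod p:
65^47 mod 89 = 29
R · y^e mod p:
29^23 mod 89 = 82
34·82 = 2788 ≡ 29 (mod 89)
29 ≡ 29 (mod 89); signature holds.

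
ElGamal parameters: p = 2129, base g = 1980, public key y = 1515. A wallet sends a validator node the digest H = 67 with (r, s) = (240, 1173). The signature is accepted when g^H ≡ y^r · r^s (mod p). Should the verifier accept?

Left side g^H mod p:
1980^2 = 3920400 ≡ 911
1980^4 ≡ 911^2 = 829921 ≡ 1740
1980^8 ≡ 1740^2 = 3027600 ≡ 162
1980^16 ≡ 162^2 = 26244 ≡ 696
1980^32 ≡ 696^2 = 484416 ≡ 1133
1980^64 ≡ 1133^2 = 1283689 ≡ 2031
67 = 64 + 2 + 1, so 1980^67 ≡ 2031·911·1980 ≡ 430 (mod 2129)
Right side y^r · r^s mod p:
1515^2 = 2295225 ≡ 163
1515^4 ≡ 163^2 = 26569 ≡ 1021
1515^8 ≡ 1021^2 = 1042441 ≡ 1360
1515^16 ≡ 1360^2 = 1849600 ≡ 1628
1515^32 ≡ 1628^2 = 2650384 ≡ 1908
1515^64 ≡ 1908^2 = 3640464 ≡ 2003
1515^128 ≡ 2003^2 = 4012009 ≡ 973
240 = 128 + 64 + 32 + 16, so 1515^240 ≡ 973·2003·1908·1628 ≡ 847 (mod 2129)
240^2 = 57600 ≡ 117
240^4 ≡ 117^2 = 13689 ≡ 915
240^8 ≡ 915^2 = 837225 ≡ 528
240^16 ≡ 528^2 = 278784 ≡ 2014
240^32 ≡ 2014^2 = 4056196 ≡ 451
240^64 ≡ 451^2 = 203401 ≡ 1146
240^128 ≡ 1146^2 = 1313316 ≡ 1852
240^256 ≡ 1852^2 = 3429904 ≡ 85
240^512 ≡ 85^2 = 7225 ≡ 838
240^1024 ≡ 838^2 = 702244 ≡ 1803
1173 = 1024 + 128 + 16 + 4 + 1, so 240^1173 ≡ 1803·1852·2014·915·240 ≡ 454 (mod 2129)
847·454 = 384538 ≡ 1318 (mod 2129)
430 ≠ 1318, so verification fails.

reject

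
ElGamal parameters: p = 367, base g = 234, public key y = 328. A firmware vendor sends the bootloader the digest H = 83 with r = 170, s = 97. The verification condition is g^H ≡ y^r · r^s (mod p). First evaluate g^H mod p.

234^2 = 54756 ≡ 73
234^4 ≡ 73^2 = 5329 ≡ 191
234^8 ≡ 191^2 = 36481 ≡ 148
234^16 ≡ 148^2 = 21904 ≡ 251
234^32 ≡ 251^2 = 63001 ≡ 244
234^64 ≡ 244^2 = 59536 ≡ 82
83 = 64 + 16 + 2 + 1, so 234^83 ≡ 82·251·73·234 ≡ 128 (mod 367)

128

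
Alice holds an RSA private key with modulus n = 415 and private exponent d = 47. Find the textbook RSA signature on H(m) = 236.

276

Squares mod 415: (H(m))^1≡236, (H(m))^2≡86, (H(m))^4≡341, (H(m))^8≡81, (H(m))^16≡336, (H(m))^32≡16
47 = 32 + 8 + 4 + 2 + 1, so (H(m))^47 ≡ 16·81·341·86·236 ≡ 276 (mod 415)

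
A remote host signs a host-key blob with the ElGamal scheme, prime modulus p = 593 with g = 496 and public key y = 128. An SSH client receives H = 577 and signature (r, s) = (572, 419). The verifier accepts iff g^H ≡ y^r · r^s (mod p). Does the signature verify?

verifies

Left side g^H mod p:
Squares mod 593: 496^1≡496, 496^2≡514, 496^4≡311, 496^8≡62, 496^16≡286, 496^32≡555, 496^64≡258, 496^128≡148, 496^256≡556, 496^512≡183
577 = 512 + 64 + 1, so 496^577 ≡ 183·258·496 ≡ 574 (mod 593)
Right side y^r · r^s mod p:
Squares mod 593: 128^1≡128, 128^2≡373, 128^4≡367, 128^8≡78, 128^16≡154, 128^32≡589, 128^64≡16, 128^128≡256, 128^256≡306, 128^512≡535
572 = 512 + 32 + 16 + 8 + 4, so 128^572 ≡ 535·589·154·78·367 ≡ 256 (mod 593)
Squares mod 593: 572^1≡572, 572^2≡441, 572^4≡570, 572^8≡529, 572^16≡538, 572^32≡60, 572^64≡42, 572^128≡578, 572^256≡225
419 = 256 + 128 + 32 + 2 + 1, so 572^419 ≡ 225·578·60·441·572 ≡ 81 (mod 593)
256·81 = 20736 ≡ 574 (mod 593)
574 ≡ 574 (mod 593), so the signature is genuine.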